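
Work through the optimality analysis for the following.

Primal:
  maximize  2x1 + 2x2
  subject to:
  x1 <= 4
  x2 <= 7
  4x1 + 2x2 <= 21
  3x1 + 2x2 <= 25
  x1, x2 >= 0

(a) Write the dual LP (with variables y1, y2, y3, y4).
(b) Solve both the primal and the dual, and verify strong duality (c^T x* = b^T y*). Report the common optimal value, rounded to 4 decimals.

The standard primal-dual pair for 'max c^T x s.t. A x <= b, x >= 0' is:
  Dual:  min b^T y  s.t.  A^T y >= c,  y >= 0.

So the dual LP is:
  minimize  4y1 + 7y2 + 21y3 + 25y4
  subject to:
    y1 + 4y3 + 3y4 >= 2
    y2 + 2y3 + 2y4 >= 2
    y1, y2, y3, y4 >= 0

Solving the primal: x* = (1.75, 7).
  primal value c^T x* = 17.5.
Solving the dual: y* = (0, 1, 0.5, 0).
  dual value b^T y* = 17.5.
Strong duality: c^T x* = b^T y*. Confirmed.

17.5


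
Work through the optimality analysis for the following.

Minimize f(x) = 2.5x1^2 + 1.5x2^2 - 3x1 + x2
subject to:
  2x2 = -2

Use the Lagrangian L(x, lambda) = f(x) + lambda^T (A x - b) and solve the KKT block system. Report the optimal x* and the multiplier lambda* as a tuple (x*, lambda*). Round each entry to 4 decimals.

Form the Lagrangian:
  L(x, lambda) = (1/2) x^T Q x + c^T x + lambda^T (A x - b)
Stationarity (grad_x L = 0): Q x + c + A^T lambda = 0.
Primal feasibility: A x = b.

This gives the KKT block system:
  [ Q   A^T ] [ x     ]   [-c ]
  [ A    0  ] [ lambda ] = [ b ]

Solving the linear system:
  x*      = (0.6, -1)
  lambda* = (1)
  f(x*)   = -0.4

x* = (0.6, -1), lambda* = (1)


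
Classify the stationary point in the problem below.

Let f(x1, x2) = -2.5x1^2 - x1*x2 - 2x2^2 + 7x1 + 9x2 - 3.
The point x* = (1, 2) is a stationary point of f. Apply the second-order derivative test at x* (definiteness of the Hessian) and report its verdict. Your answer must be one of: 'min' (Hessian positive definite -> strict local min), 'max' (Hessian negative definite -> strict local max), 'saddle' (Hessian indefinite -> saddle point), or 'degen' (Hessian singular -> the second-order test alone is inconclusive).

Compute the Hessian H = grad^2 f:
  H = [[-5, -1], [-1, -4]]
Verify stationarity: grad f(x*) = H x* + g = (0, 0).
Eigenvalues of H: -5.618, -3.382.
Both eigenvalues < 0, so H is negative definite -> x* is a strict local max.

max


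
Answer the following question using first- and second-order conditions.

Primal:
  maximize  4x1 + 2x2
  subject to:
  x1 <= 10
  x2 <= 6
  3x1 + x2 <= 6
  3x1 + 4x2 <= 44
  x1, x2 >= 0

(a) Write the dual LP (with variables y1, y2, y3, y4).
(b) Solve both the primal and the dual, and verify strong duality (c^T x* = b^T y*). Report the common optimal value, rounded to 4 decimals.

The standard primal-dual pair for 'max c^T x s.t. A x <= b, x >= 0' is:
  Dual:  min b^T y  s.t.  A^T y >= c,  y >= 0.

So the dual LP is:
  minimize  10y1 + 6y2 + 6y3 + 44y4
  subject to:
    y1 + 3y3 + 3y4 >= 4
    y2 + y3 + 4y4 >= 2
    y1, y2, y3, y4 >= 0

Solving the primal: x* = (0, 6).
  primal value c^T x* = 12.
Solving the dual: y* = (0, 0.6667, 1.3333, 0).
  dual value b^T y* = 12.
Strong duality: c^T x* = b^T y*. Confirmed.

12


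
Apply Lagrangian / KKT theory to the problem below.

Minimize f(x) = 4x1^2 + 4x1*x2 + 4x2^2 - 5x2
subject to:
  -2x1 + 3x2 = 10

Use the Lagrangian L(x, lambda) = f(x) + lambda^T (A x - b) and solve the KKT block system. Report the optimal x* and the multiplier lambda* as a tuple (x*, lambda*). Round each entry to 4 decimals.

Form the Lagrangian:
  L(x, lambda) = (1/2) x^T Q x + c^T x + lambda^T (A x - b)
Stationarity (grad_x L = 0): Q x + c + A^T lambda = 0.
Primal feasibility: A x = b.

This gives the KKT block system:
  [ Q   A^T ] [ x     ]   [-c ]
  [ A    0  ] [ lambda ] = [ b ]

Solving the linear system:
  x*      = (-1.6447, 2.2368)
  lambda* = (-2.1053)
  f(x*)   = 4.9342

x* = (-1.6447, 2.2368), lambda* = (-2.1053)


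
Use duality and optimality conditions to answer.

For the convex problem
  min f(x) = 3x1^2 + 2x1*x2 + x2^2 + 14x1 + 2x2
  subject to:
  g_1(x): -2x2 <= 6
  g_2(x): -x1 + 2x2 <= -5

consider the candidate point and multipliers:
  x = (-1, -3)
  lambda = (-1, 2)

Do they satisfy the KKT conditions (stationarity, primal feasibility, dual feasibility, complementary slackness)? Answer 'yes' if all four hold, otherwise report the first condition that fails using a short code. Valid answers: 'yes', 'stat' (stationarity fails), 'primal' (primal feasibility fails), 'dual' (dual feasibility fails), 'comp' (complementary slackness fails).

Gradient of f: grad f(x) = Q x + c = (2, -6)
Constraint values g_i(x) = a_i^T x - b_i:
  g_1((-1, -3)) = 0
  g_2((-1, -3)) = 0
Stationarity residual: grad f(x) + sum_i lambda_i a_i = (0, 0)
  -> stationarity OK
Primal feasibility (all g_i <= 0): OK
Dual feasibility (all lambda_i >= 0): FAILS
Complementary slackness (lambda_i * g_i(x) = 0 for all i): OK

Verdict: the first failing condition is dual_feasibility -> dual.

dual


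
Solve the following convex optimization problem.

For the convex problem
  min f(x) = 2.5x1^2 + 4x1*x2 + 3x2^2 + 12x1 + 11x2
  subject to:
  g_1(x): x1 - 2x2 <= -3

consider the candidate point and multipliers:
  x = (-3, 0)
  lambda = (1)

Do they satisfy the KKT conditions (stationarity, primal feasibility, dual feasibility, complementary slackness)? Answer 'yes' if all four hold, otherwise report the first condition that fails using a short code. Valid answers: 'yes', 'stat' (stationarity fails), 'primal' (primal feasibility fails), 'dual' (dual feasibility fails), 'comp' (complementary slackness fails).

Gradient of f: grad f(x) = Q x + c = (-3, -1)
Constraint values g_i(x) = a_i^T x - b_i:
  g_1((-3, 0)) = 0
Stationarity residual: grad f(x) + sum_i lambda_i a_i = (-2, -3)
  -> stationarity FAILS
Primal feasibility (all g_i <= 0): OK
Dual feasibility (all lambda_i >= 0): OK
Complementary slackness (lambda_i * g_i(x) = 0 for all i): OK

Verdict: the first failing condition is stationarity -> stat.

stat


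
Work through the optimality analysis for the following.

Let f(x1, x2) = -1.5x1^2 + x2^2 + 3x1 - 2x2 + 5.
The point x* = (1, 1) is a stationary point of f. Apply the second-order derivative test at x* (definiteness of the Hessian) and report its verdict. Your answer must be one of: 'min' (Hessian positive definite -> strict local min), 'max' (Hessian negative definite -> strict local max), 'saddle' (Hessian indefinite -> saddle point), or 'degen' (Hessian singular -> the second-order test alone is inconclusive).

Compute the Hessian H = grad^2 f:
  H = [[-3, 0], [0, 2]]
Verify stationarity: grad f(x*) = H x* + g = (0, 0).
Eigenvalues of H: -3, 2.
Eigenvalues have mixed signs, so H is indefinite -> x* is a saddle point.

saddle


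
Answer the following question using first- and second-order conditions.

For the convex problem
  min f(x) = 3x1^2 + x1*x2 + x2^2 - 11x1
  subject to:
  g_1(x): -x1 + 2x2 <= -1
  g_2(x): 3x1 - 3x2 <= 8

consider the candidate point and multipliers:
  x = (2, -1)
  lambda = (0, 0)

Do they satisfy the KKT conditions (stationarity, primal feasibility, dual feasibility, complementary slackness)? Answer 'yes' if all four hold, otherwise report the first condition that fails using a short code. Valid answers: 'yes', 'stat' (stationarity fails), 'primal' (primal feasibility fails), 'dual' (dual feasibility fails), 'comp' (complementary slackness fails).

Gradient of f: grad f(x) = Q x + c = (0, 0)
Constraint values g_i(x) = a_i^T x - b_i:
  g_1((2, -1)) = -3
  g_2((2, -1)) = 1
Stationarity residual: grad f(x) + sum_i lambda_i a_i = (0, 0)
  -> stationarity OK
Primal feasibility (all g_i <= 0): FAILS
Dual feasibility (all lambda_i >= 0): OK
Complementary slackness (lambda_i * g_i(x) = 0 for all i): OK

Verdict: the first failing condition is primal_feasibility -> primal.

primal


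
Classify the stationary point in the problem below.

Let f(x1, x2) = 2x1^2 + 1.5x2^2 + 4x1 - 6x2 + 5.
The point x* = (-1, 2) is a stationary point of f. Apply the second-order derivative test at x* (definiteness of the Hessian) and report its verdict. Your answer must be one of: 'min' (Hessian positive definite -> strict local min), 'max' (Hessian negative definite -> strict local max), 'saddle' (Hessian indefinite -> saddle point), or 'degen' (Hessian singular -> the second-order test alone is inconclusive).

Compute the Hessian H = grad^2 f:
  H = [[4, 0], [0, 3]]
Verify stationarity: grad f(x*) = H x* + g = (0, 0).
Eigenvalues of H: 3, 4.
Both eigenvalues > 0, so H is positive definite -> x* is a strict local min.

min


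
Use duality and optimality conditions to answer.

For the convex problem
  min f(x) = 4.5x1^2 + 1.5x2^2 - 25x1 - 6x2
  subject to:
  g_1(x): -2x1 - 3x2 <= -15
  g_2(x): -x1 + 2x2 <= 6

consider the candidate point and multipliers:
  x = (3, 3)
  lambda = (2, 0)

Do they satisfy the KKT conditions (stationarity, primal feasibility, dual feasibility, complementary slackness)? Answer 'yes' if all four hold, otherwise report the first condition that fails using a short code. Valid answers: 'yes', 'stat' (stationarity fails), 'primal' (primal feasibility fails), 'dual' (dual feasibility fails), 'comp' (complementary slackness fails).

Gradient of f: grad f(x) = Q x + c = (2, 3)
Constraint values g_i(x) = a_i^T x - b_i:
  g_1((3, 3)) = 0
  g_2((3, 3)) = -3
Stationarity residual: grad f(x) + sum_i lambda_i a_i = (-2, -3)
  -> stationarity FAILS
Primal feasibility (all g_i <= 0): OK
Dual feasibility (all lambda_i >= 0): OK
Complementary slackness (lambda_i * g_i(x) = 0 for all i): OK

Verdict: the first failing condition is stationarity -> stat.

stat


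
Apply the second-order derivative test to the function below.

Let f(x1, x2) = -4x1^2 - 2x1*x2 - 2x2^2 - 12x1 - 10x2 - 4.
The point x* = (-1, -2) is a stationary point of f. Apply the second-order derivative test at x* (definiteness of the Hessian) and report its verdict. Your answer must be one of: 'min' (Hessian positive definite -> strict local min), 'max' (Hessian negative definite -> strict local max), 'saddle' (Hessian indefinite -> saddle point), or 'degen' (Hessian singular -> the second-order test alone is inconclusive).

Compute the Hessian H = grad^2 f:
  H = [[-8, -2], [-2, -4]]
Verify stationarity: grad f(x*) = H x* + g = (0, 0).
Eigenvalues of H: -8.8284, -3.1716.
Both eigenvalues < 0, so H is negative definite -> x* is a strict local max.

max


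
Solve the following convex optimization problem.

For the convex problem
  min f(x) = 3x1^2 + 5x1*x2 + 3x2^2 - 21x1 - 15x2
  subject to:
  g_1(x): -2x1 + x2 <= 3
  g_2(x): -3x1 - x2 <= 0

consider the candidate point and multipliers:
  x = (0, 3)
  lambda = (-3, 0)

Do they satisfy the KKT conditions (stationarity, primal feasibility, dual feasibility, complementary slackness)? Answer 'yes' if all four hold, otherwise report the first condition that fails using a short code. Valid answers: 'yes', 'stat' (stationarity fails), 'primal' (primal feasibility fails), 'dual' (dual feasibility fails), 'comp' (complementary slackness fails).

Gradient of f: grad f(x) = Q x + c = (-6, 3)
Constraint values g_i(x) = a_i^T x - b_i:
  g_1((0, 3)) = 0
  g_2((0, 3)) = -3
Stationarity residual: grad f(x) + sum_i lambda_i a_i = (0, 0)
  -> stationarity OK
Primal feasibility (all g_i <= 0): OK
Dual feasibility (all lambda_i >= 0): FAILS
Complementary slackness (lambda_i * g_i(x) = 0 for all i): OK

Verdict: the first failing condition is dual_feasibility -> dual.

dual


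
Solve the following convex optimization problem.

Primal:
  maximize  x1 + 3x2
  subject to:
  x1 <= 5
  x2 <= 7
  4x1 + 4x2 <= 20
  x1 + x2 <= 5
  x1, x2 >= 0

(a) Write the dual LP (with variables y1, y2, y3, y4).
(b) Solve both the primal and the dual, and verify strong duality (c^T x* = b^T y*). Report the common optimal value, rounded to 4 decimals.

The standard primal-dual pair for 'max c^T x s.t. A x <= b, x >= 0' is:
  Dual:  min b^T y  s.t.  A^T y >= c,  y >= 0.

So the dual LP is:
  minimize  5y1 + 7y2 + 20y3 + 5y4
  subject to:
    y1 + 4y3 + y4 >= 1
    y2 + 4y3 + y4 >= 3
    y1, y2, y3, y4 >= 0

Solving the primal: x* = (0, 5).
  primal value c^T x* = 15.
Solving the dual: y* = (0, 0, 0.75, 0).
  dual value b^T y* = 15.
Strong duality: c^T x* = b^T y*. Confirmed.

15


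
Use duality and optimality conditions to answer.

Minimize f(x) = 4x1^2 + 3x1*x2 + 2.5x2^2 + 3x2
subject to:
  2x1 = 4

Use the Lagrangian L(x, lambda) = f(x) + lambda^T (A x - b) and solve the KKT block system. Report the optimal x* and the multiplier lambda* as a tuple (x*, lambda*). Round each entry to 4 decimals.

Form the Lagrangian:
  L(x, lambda) = (1/2) x^T Q x + c^T x + lambda^T (A x - b)
Stationarity (grad_x L = 0): Q x + c + A^T lambda = 0.
Primal feasibility: A x = b.

This gives the KKT block system:
  [ Q   A^T ] [ x     ]   [-c ]
  [ A    0  ] [ lambda ] = [ b ]

Solving the linear system:
  x*      = (2, -1.8)
  lambda* = (-5.3)
  f(x*)   = 7.9

x* = (2, -1.8), lambda* = (-5.3)


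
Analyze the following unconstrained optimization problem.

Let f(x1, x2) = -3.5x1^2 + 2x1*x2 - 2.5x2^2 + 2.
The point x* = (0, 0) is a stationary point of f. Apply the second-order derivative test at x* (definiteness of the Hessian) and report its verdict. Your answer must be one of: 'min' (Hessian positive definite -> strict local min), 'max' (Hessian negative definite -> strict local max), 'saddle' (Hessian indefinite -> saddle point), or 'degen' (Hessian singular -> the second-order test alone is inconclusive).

Compute the Hessian H = grad^2 f:
  H = [[-7, 2], [2, -5]]
Verify stationarity: grad f(x*) = H x* + g = (0, 0).
Eigenvalues of H: -8.2361, -3.7639.
Both eigenvalues < 0, so H is negative definite -> x* is a strict local max.

max


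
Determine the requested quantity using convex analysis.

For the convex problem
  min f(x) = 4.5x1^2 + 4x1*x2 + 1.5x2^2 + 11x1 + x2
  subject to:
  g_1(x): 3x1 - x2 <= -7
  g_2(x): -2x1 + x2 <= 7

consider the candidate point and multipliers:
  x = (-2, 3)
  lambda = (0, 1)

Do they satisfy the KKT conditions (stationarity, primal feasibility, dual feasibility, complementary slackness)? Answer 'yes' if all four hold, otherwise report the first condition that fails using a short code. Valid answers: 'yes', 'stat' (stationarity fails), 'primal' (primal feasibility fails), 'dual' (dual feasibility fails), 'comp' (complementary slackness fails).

Gradient of f: grad f(x) = Q x + c = (5, 2)
Constraint values g_i(x) = a_i^T x - b_i:
  g_1((-2, 3)) = -2
  g_2((-2, 3)) = 0
Stationarity residual: grad f(x) + sum_i lambda_i a_i = (3, 3)
  -> stationarity FAILS
Primal feasibility (all g_i <= 0): OK
Dual feasibility (all lambda_i >= 0): OK
Complementary slackness (lambda_i * g_i(x) = 0 for all i): OK

Verdict: the first failing condition is stationarity -> stat.

stat


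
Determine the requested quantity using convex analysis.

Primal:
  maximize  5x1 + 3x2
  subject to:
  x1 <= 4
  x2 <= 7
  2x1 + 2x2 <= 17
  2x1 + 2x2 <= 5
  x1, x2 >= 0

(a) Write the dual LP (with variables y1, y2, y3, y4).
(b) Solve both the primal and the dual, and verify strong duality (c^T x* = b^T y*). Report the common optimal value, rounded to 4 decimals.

The standard primal-dual pair for 'max c^T x s.t. A x <= b, x >= 0' is:
  Dual:  min b^T y  s.t.  A^T y >= c,  y >= 0.

So the dual LP is:
  minimize  4y1 + 7y2 + 17y3 + 5y4
  subject to:
    y1 + 2y3 + 2y4 >= 5
    y2 + 2y3 + 2y4 >= 3
    y1, y2, y3, y4 >= 0

Solving the primal: x* = (2.5, 0).
  primal value c^T x* = 12.5.
Solving the dual: y* = (0, 0, 0, 2.5).
  dual value b^T y* = 12.5.
Strong duality: c^T x* = b^T y*. Confirmed.

12.5


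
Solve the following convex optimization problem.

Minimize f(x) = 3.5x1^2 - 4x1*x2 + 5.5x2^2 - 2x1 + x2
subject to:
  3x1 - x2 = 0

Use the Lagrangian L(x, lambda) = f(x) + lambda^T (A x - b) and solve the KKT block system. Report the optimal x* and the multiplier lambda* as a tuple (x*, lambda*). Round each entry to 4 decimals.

Form the Lagrangian:
  L(x, lambda) = (1/2) x^T Q x + c^T x + lambda^T (A x - b)
Stationarity (grad_x L = 0): Q x + c + A^T lambda = 0.
Primal feasibility: A x = b.

This gives the KKT block system:
  [ Q   A^T ] [ x     ]   [-c ]
  [ A    0  ] [ lambda ] = [ b ]

Solving the linear system:
  x*      = (-0.0122, -0.0366)
  lambda* = (0.6463)
  f(x*)   = -0.0061

x* = (-0.0122, -0.0366), lambda* = (0.6463)


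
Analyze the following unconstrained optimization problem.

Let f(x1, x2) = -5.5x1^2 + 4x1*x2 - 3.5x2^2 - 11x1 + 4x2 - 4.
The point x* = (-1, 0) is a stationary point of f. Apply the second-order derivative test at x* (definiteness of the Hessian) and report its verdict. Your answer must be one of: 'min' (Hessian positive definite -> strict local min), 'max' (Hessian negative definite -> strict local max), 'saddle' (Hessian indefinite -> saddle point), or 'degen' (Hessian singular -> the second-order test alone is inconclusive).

Compute the Hessian H = grad^2 f:
  H = [[-11, 4], [4, -7]]
Verify stationarity: grad f(x*) = H x* + g = (0, 0).
Eigenvalues of H: -13.4721, -4.5279.
Both eigenvalues < 0, so H is negative definite -> x* is a strict local max.

max


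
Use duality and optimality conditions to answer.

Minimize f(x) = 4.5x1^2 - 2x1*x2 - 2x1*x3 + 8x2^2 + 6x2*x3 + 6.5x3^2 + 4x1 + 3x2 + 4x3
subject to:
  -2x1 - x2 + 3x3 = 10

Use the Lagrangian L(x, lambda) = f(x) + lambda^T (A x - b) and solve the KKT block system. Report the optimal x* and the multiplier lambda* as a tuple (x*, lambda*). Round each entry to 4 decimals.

Form the Lagrangian:
  L(x, lambda) = (1/2) x^T Q x + c^T x + lambda^T (A x - b)
Stationarity (grad_x L = 0): Q x + c + A^T lambda = 0.
Primal feasibility: A x = b.

This gives the KKT block system:
  [ Q   A^T ] [ x     ]   [-c ]
  [ A    0  ] [ lambda ] = [ b ]

Solving the linear system:
  x*      = (-1.8842, -1.4373, 1.5981)
  lambda* = (-6.6399)
  f(x*)   = 30.4711

x* = (-1.8842, -1.4373, 1.5981), lambda* = (-6.6399)


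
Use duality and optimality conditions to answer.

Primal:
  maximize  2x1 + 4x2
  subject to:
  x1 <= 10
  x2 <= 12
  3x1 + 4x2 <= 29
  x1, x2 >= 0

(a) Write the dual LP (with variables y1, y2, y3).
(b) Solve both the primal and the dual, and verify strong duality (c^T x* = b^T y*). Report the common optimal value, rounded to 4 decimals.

The standard primal-dual pair for 'max c^T x s.t. A x <= b, x >= 0' is:
  Dual:  min b^T y  s.t.  A^T y >= c,  y >= 0.

So the dual LP is:
  minimize  10y1 + 12y2 + 29y3
  subject to:
    y1 + 3y3 >= 2
    y2 + 4y3 >= 4
    y1, y2, y3 >= 0

Solving the primal: x* = (0, 7.25).
  primal value c^T x* = 29.
Solving the dual: y* = (0, 0, 1).
  dual value b^T y* = 29.
Strong duality: c^T x* = b^T y*. Confirmed.

29


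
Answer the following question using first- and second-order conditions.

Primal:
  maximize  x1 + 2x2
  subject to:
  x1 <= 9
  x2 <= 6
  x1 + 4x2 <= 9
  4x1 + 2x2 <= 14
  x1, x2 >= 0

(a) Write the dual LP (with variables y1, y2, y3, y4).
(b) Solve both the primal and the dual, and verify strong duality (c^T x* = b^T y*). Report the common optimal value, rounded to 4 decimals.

The standard primal-dual pair for 'max c^T x s.t. A x <= b, x >= 0' is:
  Dual:  min b^T y  s.t.  A^T y >= c,  y >= 0.

So the dual LP is:
  minimize  9y1 + 6y2 + 9y3 + 14y4
  subject to:
    y1 + y3 + 4y4 >= 1
    y2 + 4y3 + 2y4 >= 2
    y1, y2, y3, y4 >= 0

Solving the primal: x* = (2.7143, 1.5714).
  primal value c^T x* = 5.8571.
Solving the dual: y* = (0, 0, 0.4286, 0.1429).
  dual value b^T y* = 5.8571.
Strong duality: c^T x* = b^T y*. Confirmed.

5.8571


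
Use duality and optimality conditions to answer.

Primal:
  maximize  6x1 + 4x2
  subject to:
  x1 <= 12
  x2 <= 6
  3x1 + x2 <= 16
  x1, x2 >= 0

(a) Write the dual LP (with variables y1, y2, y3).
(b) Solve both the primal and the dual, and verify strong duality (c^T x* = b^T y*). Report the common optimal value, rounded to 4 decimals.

The standard primal-dual pair for 'max c^T x s.t. A x <= b, x >= 0' is:
  Dual:  min b^T y  s.t.  A^T y >= c,  y >= 0.

So the dual LP is:
  minimize  12y1 + 6y2 + 16y3
  subject to:
    y1 + 3y3 >= 6
    y2 + y3 >= 4
    y1, y2, y3 >= 0

Solving the primal: x* = (3.3333, 6).
  primal value c^T x* = 44.
Solving the dual: y* = (0, 2, 2).
  dual value b^T y* = 44.
Strong duality: c^T x* = b^T y*. Confirmed.

44


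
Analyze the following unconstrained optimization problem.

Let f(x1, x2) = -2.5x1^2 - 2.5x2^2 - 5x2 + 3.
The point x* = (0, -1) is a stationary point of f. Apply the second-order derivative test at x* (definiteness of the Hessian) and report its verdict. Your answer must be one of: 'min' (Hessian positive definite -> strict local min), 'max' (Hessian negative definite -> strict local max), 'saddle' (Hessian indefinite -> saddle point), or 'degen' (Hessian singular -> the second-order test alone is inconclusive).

Compute the Hessian H = grad^2 f:
  H = [[-5, 0], [0, -5]]
Verify stationarity: grad f(x*) = H x* + g = (0, 0).
Eigenvalues of H: -5, -5.
Both eigenvalues < 0, so H is negative definite -> x* is a strict local max.

max


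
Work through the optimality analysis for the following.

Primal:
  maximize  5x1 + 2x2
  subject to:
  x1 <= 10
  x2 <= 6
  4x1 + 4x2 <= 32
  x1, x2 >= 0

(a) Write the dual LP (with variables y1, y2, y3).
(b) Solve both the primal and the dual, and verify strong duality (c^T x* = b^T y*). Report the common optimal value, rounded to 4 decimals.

The standard primal-dual pair for 'max c^T x s.t. A x <= b, x >= 0' is:
  Dual:  min b^T y  s.t.  A^T y >= c,  y >= 0.

So the dual LP is:
  minimize  10y1 + 6y2 + 32y3
  subject to:
    y1 + 4y3 >= 5
    y2 + 4y3 >= 2
    y1, y2, y3 >= 0

Solving the primal: x* = (8, 0).
  primal value c^T x* = 40.
Solving the dual: y* = (0, 0, 1.25).
  dual value b^T y* = 40.
Strong duality: c^T x* = b^T y*. Confirmed.

40


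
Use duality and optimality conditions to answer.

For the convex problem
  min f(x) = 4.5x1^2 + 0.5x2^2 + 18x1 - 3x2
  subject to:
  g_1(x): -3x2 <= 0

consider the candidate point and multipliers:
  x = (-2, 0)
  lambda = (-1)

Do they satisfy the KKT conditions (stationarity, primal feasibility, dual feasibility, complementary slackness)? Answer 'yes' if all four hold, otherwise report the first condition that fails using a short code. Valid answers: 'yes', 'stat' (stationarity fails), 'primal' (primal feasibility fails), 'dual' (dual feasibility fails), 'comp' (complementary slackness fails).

Gradient of f: grad f(x) = Q x + c = (0, -3)
Constraint values g_i(x) = a_i^T x - b_i:
  g_1((-2, 0)) = 0
Stationarity residual: grad f(x) + sum_i lambda_i a_i = (0, 0)
  -> stationarity OK
Primal feasibility (all g_i <= 0): OK
Dual feasibility (all lambda_i >= 0): FAILS
Complementary slackness (lambda_i * g_i(x) = 0 for all i): OK

Verdict: the first failing condition is dual_feasibility -> dual.

dual


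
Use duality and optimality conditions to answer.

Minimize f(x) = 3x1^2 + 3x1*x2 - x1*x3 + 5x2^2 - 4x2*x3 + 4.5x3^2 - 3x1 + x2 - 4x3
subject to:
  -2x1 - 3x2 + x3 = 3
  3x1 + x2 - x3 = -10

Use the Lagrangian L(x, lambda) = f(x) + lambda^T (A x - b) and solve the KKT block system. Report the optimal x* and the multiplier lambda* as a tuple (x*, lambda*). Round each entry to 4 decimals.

Form the Lagrangian:
  L(x, lambda) = (1/2) x^T Q x + c^T x + lambda^T (A x - b)
Stationarity (grad_x L = 0): Q x + c + A^T lambda = 0.
Primal feasibility: A x = b.

This gives the KKT block system:
  [ Q   A^T ] [ x     ]   [-c ]
  [ A    0  ] [ lambda ] = [ b ]

Solving the linear system:
  x*      = (-3.4467, 1.7767, 1.4367)
  lambda* = (3.9752, 9.2457)
  f(x*)   = 43.4504

x* = (-3.4467, 1.7767, 1.4367), lambda* = (3.9752, 9.2457)


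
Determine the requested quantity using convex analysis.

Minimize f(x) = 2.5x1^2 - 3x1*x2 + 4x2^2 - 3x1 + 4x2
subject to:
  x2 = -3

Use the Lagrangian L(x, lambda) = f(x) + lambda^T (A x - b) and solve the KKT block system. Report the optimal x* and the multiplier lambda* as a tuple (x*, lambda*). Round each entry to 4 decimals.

Form the Lagrangian:
  L(x, lambda) = (1/2) x^T Q x + c^T x + lambda^T (A x - b)
Stationarity (grad_x L = 0): Q x + c + A^T lambda = 0.
Primal feasibility: A x = b.

This gives the KKT block system:
  [ Q   A^T ] [ x     ]   [-c ]
  [ A    0  ] [ lambda ] = [ b ]

Solving the linear system:
  x*      = (-1.2, -3)
  lambda* = (16.4)
  f(x*)   = 20.4

x* = (-1.2, -3), lambda* = (16.4)


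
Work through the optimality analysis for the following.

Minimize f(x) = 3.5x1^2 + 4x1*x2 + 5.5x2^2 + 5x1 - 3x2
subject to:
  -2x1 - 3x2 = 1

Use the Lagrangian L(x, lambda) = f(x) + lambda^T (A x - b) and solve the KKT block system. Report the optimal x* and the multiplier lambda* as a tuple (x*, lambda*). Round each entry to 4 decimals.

Form the Lagrangian:
  L(x, lambda) = (1/2) x^T Q x + c^T x + lambda^T (A x - b)
Stationarity (grad_x L = 0): Q x + c + A^T lambda = 0.
Primal feasibility: A x = b.

This gives the KKT block system:
  [ Q   A^T ] [ x     ]   [-c ]
  [ A    0  ] [ lambda ] = [ b ]

Solving the linear system:
  x*      = (-1.2373, 0.4915)
  lambda* = (-0.8475)
  f(x*)   = -3.4068

x* = (-1.2373, 0.4915), lambda* = (-0.8475)


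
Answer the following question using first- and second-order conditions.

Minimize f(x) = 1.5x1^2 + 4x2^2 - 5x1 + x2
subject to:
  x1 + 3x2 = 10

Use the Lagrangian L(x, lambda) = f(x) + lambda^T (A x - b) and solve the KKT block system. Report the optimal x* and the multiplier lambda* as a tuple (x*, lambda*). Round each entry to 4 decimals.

Form the Lagrangian:
  L(x, lambda) = (1/2) x^T Q x + c^T x + lambda^T (A x - b)
Stationarity (grad_x L = 0): Q x + c + A^T lambda = 0.
Primal feasibility: A x = b.

This gives the KKT block system:
  [ Q   A^T ] [ x     ]   [-c ]
  [ A    0  ] [ lambda ] = [ b ]

Solving the linear system:
  x*      = (3.6571, 2.1143)
  lambda* = (-5.9714)
  f(x*)   = 21.7714

x* = (3.6571, 2.1143), lambda* = (-5.9714)


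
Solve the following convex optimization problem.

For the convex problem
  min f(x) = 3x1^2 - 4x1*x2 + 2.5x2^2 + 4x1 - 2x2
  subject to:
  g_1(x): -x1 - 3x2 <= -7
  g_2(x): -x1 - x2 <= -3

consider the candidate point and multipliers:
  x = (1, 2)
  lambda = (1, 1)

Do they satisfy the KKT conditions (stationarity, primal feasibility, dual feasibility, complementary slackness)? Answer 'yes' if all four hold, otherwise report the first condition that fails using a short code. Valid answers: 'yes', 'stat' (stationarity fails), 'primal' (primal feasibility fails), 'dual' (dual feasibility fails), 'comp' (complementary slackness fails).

Gradient of f: grad f(x) = Q x + c = (2, 4)
Constraint values g_i(x) = a_i^T x - b_i:
  g_1((1, 2)) = 0
  g_2((1, 2)) = 0
Stationarity residual: grad f(x) + sum_i lambda_i a_i = (0, 0)
  -> stationarity OK
Primal feasibility (all g_i <= 0): OK
Dual feasibility (all lambda_i >= 0): OK
Complementary slackness (lambda_i * g_i(x) = 0 for all i): OK

Verdict: yes, KKT holds.

yes


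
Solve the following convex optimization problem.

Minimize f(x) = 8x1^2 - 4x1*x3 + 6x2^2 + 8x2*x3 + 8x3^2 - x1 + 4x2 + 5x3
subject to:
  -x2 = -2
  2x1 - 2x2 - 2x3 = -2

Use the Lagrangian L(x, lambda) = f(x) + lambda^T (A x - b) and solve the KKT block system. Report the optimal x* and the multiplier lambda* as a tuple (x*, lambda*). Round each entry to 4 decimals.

Form the Lagrangian:
  L(x, lambda) = (1/2) x^T Q x + c^T x + lambda^T (A x - b)
Stationarity (grad_x L = 0): Q x + c + A^T lambda = 0.
Primal feasibility: A x = b.

This gives the KKT block system:
  [ Q   A^T ] [ x     ]   [-c ]
  [ A    0  ] [ lambda ] = [ b ]

Solving the linear system:
  x*      = (-0.3333, 2, -1.3333)
  lambda* = (16.3333, 0.5)
  f(x*)   = 17.6667

x* = (-0.3333, 2, -1.3333), lambda* = (16.3333, 0.5)


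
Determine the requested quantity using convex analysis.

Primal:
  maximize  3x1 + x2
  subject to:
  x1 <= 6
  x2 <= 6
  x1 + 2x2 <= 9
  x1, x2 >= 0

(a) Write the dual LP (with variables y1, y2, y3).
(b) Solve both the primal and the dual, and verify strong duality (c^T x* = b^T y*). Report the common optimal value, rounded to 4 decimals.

The standard primal-dual pair for 'max c^T x s.t. A x <= b, x >= 0' is:
  Dual:  min b^T y  s.t.  A^T y >= c,  y >= 0.

So the dual LP is:
  minimize  6y1 + 6y2 + 9y3
  subject to:
    y1 + y3 >= 3
    y2 + 2y3 >= 1
    y1, y2, y3 >= 0

Solving the primal: x* = (6, 1.5).
  primal value c^T x* = 19.5.
Solving the dual: y* = (2.5, 0, 0.5).
  dual value b^T y* = 19.5.
Strong duality: c^T x* = b^T y*. Confirmed.

19.5


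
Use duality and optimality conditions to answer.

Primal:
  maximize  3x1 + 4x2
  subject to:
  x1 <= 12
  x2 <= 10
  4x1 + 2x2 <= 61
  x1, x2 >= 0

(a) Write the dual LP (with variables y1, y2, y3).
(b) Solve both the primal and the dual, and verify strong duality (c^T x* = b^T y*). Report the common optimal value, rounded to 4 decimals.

The standard primal-dual pair for 'max c^T x s.t. A x <= b, x >= 0' is:
  Dual:  min b^T y  s.t.  A^T y >= c,  y >= 0.

So the dual LP is:
  minimize  12y1 + 10y2 + 61y3
  subject to:
    y1 + 4y3 >= 3
    y2 + 2y3 >= 4
    y1, y2, y3 >= 0

Solving the primal: x* = (10.25, 10).
  primal value c^T x* = 70.75.
Solving the dual: y* = (0, 2.5, 0.75).
  dual value b^T y* = 70.75.
Strong duality: c^T x* = b^T y*. Confirmed.

70.75


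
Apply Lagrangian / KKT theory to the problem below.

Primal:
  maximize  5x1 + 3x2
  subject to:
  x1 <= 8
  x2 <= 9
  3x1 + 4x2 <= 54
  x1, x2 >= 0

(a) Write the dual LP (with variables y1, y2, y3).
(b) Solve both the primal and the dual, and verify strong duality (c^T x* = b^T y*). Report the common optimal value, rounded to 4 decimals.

The standard primal-dual pair for 'max c^T x s.t. A x <= b, x >= 0' is:
  Dual:  min b^T y  s.t.  A^T y >= c,  y >= 0.

So the dual LP is:
  minimize  8y1 + 9y2 + 54y3
  subject to:
    y1 + 3y3 >= 5
    y2 + 4y3 >= 3
    y1, y2, y3 >= 0

Solving the primal: x* = (8, 7.5).
  primal value c^T x* = 62.5.
Solving the dual: y* = (2.75, 0, 0.75).
  dual value b^T y* = 62.5.
Strong duality: c^T x* = b^T y*. Confirmed.

62.5


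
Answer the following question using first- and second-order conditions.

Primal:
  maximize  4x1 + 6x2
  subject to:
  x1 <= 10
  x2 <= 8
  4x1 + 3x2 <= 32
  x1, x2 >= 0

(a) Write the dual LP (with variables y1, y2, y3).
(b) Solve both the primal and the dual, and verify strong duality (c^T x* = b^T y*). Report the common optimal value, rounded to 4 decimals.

The standard primal-dual pair for 'max c^T x s.t. A x <= b, x >= 0' is:
  Dual:  min b^T y  s.t.  A^T y >= c,  y >= 0.

So the dual LP is:
  minimize  10y1 + 8y2 + 32y3
  subject to:
    y1 + 4y3 >= 4
    y2 + 3y3 >= 6
    y1, y2, y3 >= 0

Solving the primal: x* = (2, 8).
  primal value c^T x* = 56.
Solving the dual: y* = (0, 3, 1).
  dual value b^T y* = 56.
Strong duality: c^T x* = b^T y*. Confirmed.

56


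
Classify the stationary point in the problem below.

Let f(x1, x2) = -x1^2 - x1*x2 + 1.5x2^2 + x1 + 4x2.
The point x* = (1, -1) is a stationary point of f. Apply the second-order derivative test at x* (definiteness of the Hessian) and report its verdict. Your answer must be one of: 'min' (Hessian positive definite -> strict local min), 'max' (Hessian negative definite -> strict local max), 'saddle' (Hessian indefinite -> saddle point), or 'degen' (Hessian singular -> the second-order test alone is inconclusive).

Compute the Hessian H = grad^2 f:
  H = [[-2, -1], [-1, 3]]
Verify stationarity: grad f(x*) = H x* + g = (0, 0).
Eigenvalues of H: -2.1926, 3.1926.
Eigenvalues have mixed signs, so H is indefinite -> x* is a saddle point.

saddle


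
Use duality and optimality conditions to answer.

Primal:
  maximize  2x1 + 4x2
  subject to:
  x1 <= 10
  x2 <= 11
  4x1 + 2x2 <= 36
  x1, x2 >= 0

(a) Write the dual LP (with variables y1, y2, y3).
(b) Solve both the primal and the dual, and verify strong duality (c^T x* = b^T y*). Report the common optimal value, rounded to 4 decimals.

The standard primal-dual pair for 'max c^T x s.t. A x <= b, x >= 0' is:
  Dual:  min b^T y  s.t.  A^T y >= c,  y >= 0.

So the dual LP is:
  minimize  10y1 + 11y2 + 36y3
  subject to:
    y1 + 4y3 >= 2
    y2 + 2y3 >= 4
    y1, y2, y3 >= 0

Solving the primal: x* = (3.5, 11).
  primal value c^T x* = 51.
Solving the dual: y* = (0, 3, 0.5).
  dual value b^T y* = 51.
Strong duality: c^T x* = b^T y*. Confirmed.

51


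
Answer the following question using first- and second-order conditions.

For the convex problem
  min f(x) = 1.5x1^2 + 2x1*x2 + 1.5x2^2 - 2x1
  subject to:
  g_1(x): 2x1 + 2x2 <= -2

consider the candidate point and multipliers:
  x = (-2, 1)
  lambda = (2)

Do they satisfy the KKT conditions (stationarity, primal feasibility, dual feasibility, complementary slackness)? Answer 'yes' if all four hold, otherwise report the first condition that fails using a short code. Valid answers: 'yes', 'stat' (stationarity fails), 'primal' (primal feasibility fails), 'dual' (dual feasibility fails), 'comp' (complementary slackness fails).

Gradient of f: grad f(x) = Q x + c = (-6, -1)
Constraint values g_i(x) = a_i^T x - b_i:
  g_1((-2, 1)) = 0
Stationarity residual: grad f(x) + sum_i lambda_i a_i = (-2, 3)
  -> stationarity FAILS
Primal feasibility (all g_i <= 0): OK
Dual feasibility (all lambda_i >= 0): OK
Complementary slackness (lambda_i * g_i(x) = 0 for all i): OK

Verdict: the first failing condition is stationarity -> stat.

stat


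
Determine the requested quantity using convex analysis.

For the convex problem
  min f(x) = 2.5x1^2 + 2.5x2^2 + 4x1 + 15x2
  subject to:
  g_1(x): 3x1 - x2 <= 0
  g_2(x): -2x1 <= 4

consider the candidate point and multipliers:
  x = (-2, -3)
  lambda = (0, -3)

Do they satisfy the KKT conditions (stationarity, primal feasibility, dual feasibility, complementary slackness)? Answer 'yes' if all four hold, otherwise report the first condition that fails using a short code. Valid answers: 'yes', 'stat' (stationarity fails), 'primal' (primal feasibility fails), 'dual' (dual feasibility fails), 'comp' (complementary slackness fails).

Gradient of f: grad f(x) = Q x + c = (-6, 0)
Constraint values g_i(x) = a_i^T x - b_i:
  g_1((-2, -3)) = -3
  g_2((-2, -3)) = 0
Stationarity residual: grad f(x) + sum_i lambda_i a_i = (0, 0)
  -> stationarity OK
Primal feasibility (all g_i <= 0): OK
Dual feasibility (all lambda_i >= 0): FAILS
Complementary slackness (lambda_i * g_i(x) = 0 for all i): OK

Verdict: the first failing condition is dual_feasibility -> dual.

dual


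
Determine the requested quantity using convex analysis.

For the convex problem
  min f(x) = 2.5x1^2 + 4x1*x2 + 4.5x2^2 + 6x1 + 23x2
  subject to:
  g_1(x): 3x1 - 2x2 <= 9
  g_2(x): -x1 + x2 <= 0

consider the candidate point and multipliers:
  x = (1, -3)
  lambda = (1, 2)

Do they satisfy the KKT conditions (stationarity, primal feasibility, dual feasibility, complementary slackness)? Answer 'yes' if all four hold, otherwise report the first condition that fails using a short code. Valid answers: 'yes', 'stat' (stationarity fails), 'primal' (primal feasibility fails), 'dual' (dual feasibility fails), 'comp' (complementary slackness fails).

Gradient of f: grad f(x) = Q x + c = (-1, 0)
Constraint values g_i(x) = a_i^T x - b_i:
  g_1((1, -3)) = 0
  g_2((1, -3)) = -4
Stationarity residual: grad f(x) + sum_i lambda_i a_i = (0, 0)
  -> stationarity OK
Primal feasibility (all g_i <= 0): OK
Dual feasibility (all lambda_i >= 0): OK
Complementary slackness (lambda_i * g_i(x) = 0 for all i): FAILS

Verdict: the first failing condition is complementary_slackness -> comp.

comp


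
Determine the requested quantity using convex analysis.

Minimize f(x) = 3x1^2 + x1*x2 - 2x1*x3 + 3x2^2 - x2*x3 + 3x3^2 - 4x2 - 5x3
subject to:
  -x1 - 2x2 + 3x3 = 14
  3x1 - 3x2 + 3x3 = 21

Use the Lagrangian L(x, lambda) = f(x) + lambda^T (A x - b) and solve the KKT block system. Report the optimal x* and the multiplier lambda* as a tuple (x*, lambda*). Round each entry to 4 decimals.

Form the Lagrangian:
  L(x, lambda) = (1/2) x^T Q x + c^T x + lambda^T (A x - b)
Stationarity (grad_x L = 0): Q x + c + A^T lambda = 0.
Primal feasibility: A x = b.

This gives the KKT block system:
  [ Q   A^T ] [ x     ]   [-c ]
  [ A    0  ] [ lambda ] = [ b ]

Solving the linear system:
  x*      = (1.4453, -1.2187, 4.3359)
  lambda* = (-5.1406, -1.3073)
  f(x*)   = 41.3086

x* = (1.4453, -1.2187, 4.3359), lambda* = (-5.1406, -1.3073)


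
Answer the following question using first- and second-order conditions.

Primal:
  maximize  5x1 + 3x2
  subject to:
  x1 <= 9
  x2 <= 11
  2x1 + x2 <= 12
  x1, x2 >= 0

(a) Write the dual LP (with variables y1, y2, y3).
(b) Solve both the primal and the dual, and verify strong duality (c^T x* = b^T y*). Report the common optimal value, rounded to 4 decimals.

The standard primal-dual pair for 'max c^T x s.t. A x <= b, x >= 0' is:
  Dual:  min b^T y  s.t.  A^T y >= c,  y >= 0.

So the dual LP is:
  minimize  9y1 + 11y2 + 12y3
  subject to:
    y1 + 2y3 >= 5
    y2 + y3 >= 3
    y1, y2, y3 >= 0

Solving the primal: x* = (0.5, 11).
  primal value c^T x* = 35.5.
Solving the dual: y* = (0, 0.5, 2.5).
  dual value b^T y* = 35.5.
Strong duality: c^T x* = b^T y*. Confirmed.

35.5


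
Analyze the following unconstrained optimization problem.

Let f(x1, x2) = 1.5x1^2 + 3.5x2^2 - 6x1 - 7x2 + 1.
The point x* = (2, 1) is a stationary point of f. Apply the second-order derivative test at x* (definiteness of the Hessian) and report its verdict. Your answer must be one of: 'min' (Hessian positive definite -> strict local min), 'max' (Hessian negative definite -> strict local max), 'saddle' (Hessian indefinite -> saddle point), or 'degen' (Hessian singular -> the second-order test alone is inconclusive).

Compute the Hessian H = grad^2 f:
  H = [[3, 0], [0, 7]]
Verify stationarity: grad f(x*) = H x* + g = (0, 0).
Eigenvalues of H: 3, 7.
Both eigenvalues > 0, so H is positive definite -> x* is a strict local min.

min


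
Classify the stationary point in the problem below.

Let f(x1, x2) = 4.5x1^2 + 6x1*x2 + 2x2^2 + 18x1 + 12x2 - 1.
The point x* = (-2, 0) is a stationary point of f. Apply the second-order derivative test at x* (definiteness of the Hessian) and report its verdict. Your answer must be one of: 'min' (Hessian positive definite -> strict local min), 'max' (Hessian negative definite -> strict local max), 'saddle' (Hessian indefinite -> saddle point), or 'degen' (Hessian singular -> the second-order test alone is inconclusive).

Compute the Hessian H = grad^2 f:
  H = [[9, 6], [6, 4]]
Verify stationarity: grad f(x*) = H x* + g = (0, 0).
Eigenvalues of H: 0, 13.
H has a zero eigenvalue (singular; positive semidefinite but not definite), so H is neither positive definite, negative definite, nor indefinite. The second-order test alone is inconclusive -> degen.
(Indeed, f is constant along the null direction of H through x*, so x* is not a strict local extremum.)

degen


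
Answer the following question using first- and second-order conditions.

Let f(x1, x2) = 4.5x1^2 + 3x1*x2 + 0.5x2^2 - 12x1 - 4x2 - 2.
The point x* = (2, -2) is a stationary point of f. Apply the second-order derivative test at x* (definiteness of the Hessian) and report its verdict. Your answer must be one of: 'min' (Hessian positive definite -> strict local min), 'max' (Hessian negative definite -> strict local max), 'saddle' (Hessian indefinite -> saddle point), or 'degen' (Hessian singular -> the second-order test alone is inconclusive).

Compute the Hessian H = grad^2 f:
  H = [[9, 3], [3, 1]]
Verify stationarity: grad f(x*) = H x* + g = (0, 0).
Eigenvalues of H: 0, 10.
H has a zero eigenvalue (singular; positive semidefinite but not definite), so H is neither positive definite, negative definite, nor indefinite. The second-order test alone is inconclusive -> degen.
(Indeed, f is constant along the null direction of H through x*, so x* is not a strict local extremum.)

degen


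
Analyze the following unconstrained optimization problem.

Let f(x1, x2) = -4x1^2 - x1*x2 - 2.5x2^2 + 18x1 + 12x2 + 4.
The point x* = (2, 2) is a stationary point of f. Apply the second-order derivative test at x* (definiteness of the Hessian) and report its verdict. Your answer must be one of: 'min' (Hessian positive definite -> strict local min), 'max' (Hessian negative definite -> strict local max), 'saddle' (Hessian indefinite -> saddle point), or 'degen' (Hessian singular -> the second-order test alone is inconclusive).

Compute the Hessian H = grad^2 f:
  H = [[-8, -1], [-1, -5]]
Verify stationarity: grad f(x*) = H x* + g = (0, 0).
Eigenvalues of H: -8.3028, -4.6972.
Both eigenvalues < 0, so H is negative definite -> x* is a strict local max.

max
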